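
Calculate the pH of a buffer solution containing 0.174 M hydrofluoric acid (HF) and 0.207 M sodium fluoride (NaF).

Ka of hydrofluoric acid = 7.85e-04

pKa = -log(7.85e-04) = 3.11. pH = pKa + log([A⁻]/[HA]) = 3.11 + log(0.207/0.174)

pH = 3.18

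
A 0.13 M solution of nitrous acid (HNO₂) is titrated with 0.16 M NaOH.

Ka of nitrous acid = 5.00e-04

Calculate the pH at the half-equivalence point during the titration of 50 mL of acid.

At half-equivalence [HA] = [A⁻], so Henderson-Hasselbalch gives pH = pKa = -log(5.00e-04) = 3.30.

pH = pKa = 3.30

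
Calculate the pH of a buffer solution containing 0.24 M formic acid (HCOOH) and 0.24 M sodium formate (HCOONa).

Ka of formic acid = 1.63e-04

pKa = -log(1.63e-04) = 3.79. pH = pKa + log([A⁻]/[HA]) = 3.79 + log(0.24/0.24)

pH = 3.79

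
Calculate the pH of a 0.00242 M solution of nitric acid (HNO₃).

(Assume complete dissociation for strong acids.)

[H⁺] = 0.00242 M for strong acid. pH = -log[H⁺] = -log(0.00242)

pH = 2.62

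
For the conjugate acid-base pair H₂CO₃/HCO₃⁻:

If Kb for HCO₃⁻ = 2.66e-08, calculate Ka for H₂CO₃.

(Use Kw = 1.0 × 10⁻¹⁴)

For a conjugate pair Ka × Kb = Kw, so Ka = Kw/Kb = 1.0 × 10⁻¹⁴ / 2.66e-08 = 3.76e-07.

K_a = 3.76e-07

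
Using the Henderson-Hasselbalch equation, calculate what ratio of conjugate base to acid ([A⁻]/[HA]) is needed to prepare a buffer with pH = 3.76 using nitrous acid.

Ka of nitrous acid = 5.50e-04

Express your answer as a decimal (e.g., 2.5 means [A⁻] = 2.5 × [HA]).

pKa = -log(5.50e-04) = 3.2596. pH = pKa + log([A⁻]/[HA]), so log([A⁻]/[HA]) = pH − pKa = 3.76 − 3.2596 = 0.5004. [A⁻]/[HA] = 10^(0.5004) = 3.16

[A⁻]/[HA] = 3.16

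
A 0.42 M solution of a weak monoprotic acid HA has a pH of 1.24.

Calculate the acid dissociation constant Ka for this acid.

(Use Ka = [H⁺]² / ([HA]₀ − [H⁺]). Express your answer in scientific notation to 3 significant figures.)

[H⁺] = 10^(−pH) = 10^(−1.24) = 5.754e-02 M. For HA ⇌ H⁺ + A⁻, Ka = [H⁺][A⁻]/[HA] = [H⁺]² / ([HA]₀ − [H⁺]) = (5.754e-02)² / (0.42 − 5.754e-02) = 9.14e-03.

K_a = 9.14e-03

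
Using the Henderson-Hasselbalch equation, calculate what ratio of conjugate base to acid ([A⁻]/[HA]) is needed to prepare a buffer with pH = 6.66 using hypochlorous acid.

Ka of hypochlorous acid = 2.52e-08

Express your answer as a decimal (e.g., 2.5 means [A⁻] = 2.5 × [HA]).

pKa = -log(2.52e-08) = 7.5986. pH = pKa + log([A⁻]/[HA]), so log([A⁻]/[HA]) = pH − pKa = 6.66 − 7.5986 = -0.9386. [A⁻]/[HA] = 10^(-0.9386) = 0.115

[A⁻]/[HA] = 0.115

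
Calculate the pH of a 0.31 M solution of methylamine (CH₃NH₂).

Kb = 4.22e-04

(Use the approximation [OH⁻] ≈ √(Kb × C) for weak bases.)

[OH⁻] = √(Kb × C) = √(4.22e-04 × 0.31) = 1.1438e-02. pOH = 1.94, pH = 14 - pOH

pH = 12.06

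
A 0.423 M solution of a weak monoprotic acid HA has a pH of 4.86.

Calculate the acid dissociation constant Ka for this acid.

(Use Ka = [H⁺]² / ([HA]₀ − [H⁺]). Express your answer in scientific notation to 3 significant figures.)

[H⁺] = 10^(−pH) = 10^(−4.86) = 1.380e-05 M. For HA ⇌ H⁺ + A⁻, Ka = [H⁺][A⁻]/[HA] = [H⁺]² / ([HA]₀ − [H⁺]) = (1.380e-05)² / (0.423 − 1.380e-05) = 4.50e-10.

K_a = 4.50e-10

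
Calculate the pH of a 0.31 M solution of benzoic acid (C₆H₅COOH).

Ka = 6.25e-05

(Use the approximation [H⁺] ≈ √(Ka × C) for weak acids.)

[H⁺] = √(Ka × C) = √(6.25e-05 × 0.31) = 4.4017e-03. pH = -log(4.4017e-03)

pH = 2.36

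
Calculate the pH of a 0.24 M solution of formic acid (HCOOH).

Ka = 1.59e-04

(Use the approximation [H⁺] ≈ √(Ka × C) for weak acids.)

[H⁺] = √(Ka × C) = √(1.59e-04 × 0.24) = 6.1774e-03. pH = -log(6.1774e-03)

pH = 2.21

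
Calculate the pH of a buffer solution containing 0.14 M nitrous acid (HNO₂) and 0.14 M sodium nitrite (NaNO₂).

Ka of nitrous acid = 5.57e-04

pKa = -log(5.57e-04) = 3.25. pH = pKa + log([A⁻]/[HA]) = 3.25 + log(0.14/0.14)

pH = 3.25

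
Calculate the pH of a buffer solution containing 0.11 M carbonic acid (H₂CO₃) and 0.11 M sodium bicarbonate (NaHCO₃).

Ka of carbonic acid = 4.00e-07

pKa = -log(4.00e-07) = 6.40. pH = pKa + log([A⁻]/[HA]) = 6.40 + log(0.11/0.11)

pH = 6.40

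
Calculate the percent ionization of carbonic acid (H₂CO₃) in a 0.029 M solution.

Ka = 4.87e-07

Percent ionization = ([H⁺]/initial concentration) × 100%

Using Ka equilibrium: x² + Ka×x - Ka×C = 0. Solving: [H⁺] = 1.1860e-04. Percent = (1.1860e-04/0.029) × 100

Percent ionization = 0.409%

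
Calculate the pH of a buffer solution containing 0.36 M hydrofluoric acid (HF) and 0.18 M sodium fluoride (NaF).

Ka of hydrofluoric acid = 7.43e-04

pKa = -log(7.43e-04) = 3.13. pH = pKa + log([A⁻]/[HA]) = 3.13 + log(0.18/0.36)

pH = 2.83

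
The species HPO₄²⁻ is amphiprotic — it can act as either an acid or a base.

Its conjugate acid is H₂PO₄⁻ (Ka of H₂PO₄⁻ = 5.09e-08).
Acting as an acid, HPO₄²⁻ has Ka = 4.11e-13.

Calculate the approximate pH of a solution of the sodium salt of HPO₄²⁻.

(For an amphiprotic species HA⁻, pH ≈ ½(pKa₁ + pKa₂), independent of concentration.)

pKa₁ = -log(5.09e-08) = 7.29; pKa₂ = -log(4.11e-13) = 12.39. For an amphiprotic species, pH ≈ ½(pKa₁ + pKa₂) = ½(7.29 + 12.39) = 9.84.

pH = 9.84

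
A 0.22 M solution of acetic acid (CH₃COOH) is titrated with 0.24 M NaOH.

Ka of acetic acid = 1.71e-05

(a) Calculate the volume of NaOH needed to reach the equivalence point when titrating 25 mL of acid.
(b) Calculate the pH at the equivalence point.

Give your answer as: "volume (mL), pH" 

moles acid = 0.22 × 25/1000 = 0.0055 mol; V_base = moles/0.24 × 1000 = 22.9 mL. At equivalence only the conjugate base is present: [A⁻] = 0.0055/0.048 = 1.1478e-01 M. Kb = Kw/Ka = 5.85e-10; [OH⁻] = √(Kb × [A⁻]) = 8.1929e-06; pOH = 5.09; pH = 14 - pOH = 8.91.

V = 22.9 mL, pH = 8.91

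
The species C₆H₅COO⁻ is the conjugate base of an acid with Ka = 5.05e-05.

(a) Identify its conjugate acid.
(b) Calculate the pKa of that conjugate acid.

(a) The conjugate acid is formed by adding one H⁺ to C₆H₅COO⁻, giving C₆H₅COOH. (b) pKa = -log(Ka) = -log(5.05e-05) = 4.30.

Conjugate acid: C₆H₅COOH; pK_a = 4.30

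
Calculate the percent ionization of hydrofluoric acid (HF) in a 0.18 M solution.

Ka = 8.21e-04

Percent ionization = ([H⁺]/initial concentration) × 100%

Using Ka equilibrium: x² + Ka×x - Ka×C = 0. Solving: [H⁺] = 1.1753e-02. Percent = (1.1753e-02/0.18) × 100

Percent ionization = 6.53%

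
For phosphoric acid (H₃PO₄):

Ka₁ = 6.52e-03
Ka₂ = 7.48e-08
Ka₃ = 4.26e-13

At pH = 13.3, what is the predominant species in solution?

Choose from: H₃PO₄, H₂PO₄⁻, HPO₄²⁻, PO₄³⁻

pKa₁ = 2.19, pKa₂ = 7.13, pKa₃ = 12.37. For a polyprotic acid the predominant species crosses at each pKa: below pKa_n the protonated form dominates, above it the deprotonated form does. At pH = 13.3, the predominant species is PO₄³⁻.

PO₄³⁻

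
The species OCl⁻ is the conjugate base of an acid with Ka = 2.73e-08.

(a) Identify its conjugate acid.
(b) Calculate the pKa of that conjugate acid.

(a) The conjugate acid is formed by adding one H⁺ to OCl⁻, giving HOCl. (b) pKa = -log(Ka) = -log(2.73e-08) = 7.56.

Conjugate acid: HOCl; pK_a = 7.56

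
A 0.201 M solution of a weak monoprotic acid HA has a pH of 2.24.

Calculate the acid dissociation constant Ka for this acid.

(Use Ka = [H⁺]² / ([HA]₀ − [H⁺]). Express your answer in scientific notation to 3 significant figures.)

[H⁺] = 10^(−pH) = 10^(−2.24) = 5.754e-03 M. For HA ⇌ H⁺ + A⁻, Ka = [H⁺][A⁻]/[HA] = [H⁺]² / ([HA]₀ − [H⁺]) = (5.754e-03)² / (0.201 − 5.754e-03) = 1.70e-04.

K_a = 1.70e-04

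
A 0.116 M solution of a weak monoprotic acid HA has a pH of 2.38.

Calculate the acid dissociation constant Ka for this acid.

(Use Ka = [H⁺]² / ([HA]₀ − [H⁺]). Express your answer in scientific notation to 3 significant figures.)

[H⁺] = 10^(−pH) = 10^(−2.38) = 4.169e-03 M. For HA ⇌ H⁺ + A⁻, Ka = [H⁺][A⁻]/[HA] = [H⁺]² / ([HA]₀ − [H⁺]) = (4.169e-03)² / (0.116 − 4.169e-03) = 1.55e-04.

K_a = 1.55e-04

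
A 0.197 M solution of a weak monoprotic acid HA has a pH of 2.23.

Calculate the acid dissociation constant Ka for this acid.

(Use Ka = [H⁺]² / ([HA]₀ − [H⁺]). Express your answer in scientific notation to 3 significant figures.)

[H⁺] = 10^(−pH) = 10^(−2.23) = 5.888e-03 M. For HA ⇌ H⁺ + A⁻, Ka = [H⁺][A⁻]/[HA] = [H⁺]² / ([HA]₀ − [H⁺]) = (5.888e-03)² / (0.197 − 5.888e-03) = 1.81e-04.

K_a = 1.81e-04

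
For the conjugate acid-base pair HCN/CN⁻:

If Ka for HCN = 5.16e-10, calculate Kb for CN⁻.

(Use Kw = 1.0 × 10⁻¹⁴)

For a conjugate pair Ka × Kb = Kw, so Kb = Kw/Ka = 1.0 × 10⁻¹⁴ / 5.16e-10 = 1.94e-05.

K_b = 1.94e-05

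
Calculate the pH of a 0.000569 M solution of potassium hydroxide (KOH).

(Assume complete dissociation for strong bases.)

[OH⁻] = 0.000569 M for strong base. pOH = -log[OH⁻] = 3.24, pH = 14 - pOH

pH = 10.76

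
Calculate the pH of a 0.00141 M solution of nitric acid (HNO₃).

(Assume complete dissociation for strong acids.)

[H⁺] = 0.00141 M for strong acid. pH = -log[H⁺] = -log(0.00141)

pH = 2.85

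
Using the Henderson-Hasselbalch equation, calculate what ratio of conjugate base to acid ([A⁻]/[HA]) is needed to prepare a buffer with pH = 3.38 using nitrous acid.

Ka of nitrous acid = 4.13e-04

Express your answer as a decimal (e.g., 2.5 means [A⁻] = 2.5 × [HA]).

pKa = -log(4.13e-04) = 3.3840. pH = pKa + log([A⁻]/[HA]), so log([A⁻]/[HA]) = pH − pKa = 3.38 − 3.3840 = -0.0040. [A⁻]/[HA] = 10^(-0.0040) = 0.991

[A⁻]/[HA] = 0.991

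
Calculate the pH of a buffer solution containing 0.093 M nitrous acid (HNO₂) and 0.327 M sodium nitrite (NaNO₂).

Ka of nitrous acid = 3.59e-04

pKa = -log(3.59e-04) = 3.44. pH = pKa + log([A⁻]/[HA]) = 3.44 + log(0.327/0.093)

pH = 3.99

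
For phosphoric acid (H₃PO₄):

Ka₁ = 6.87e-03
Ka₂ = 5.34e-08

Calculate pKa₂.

pKa₂ = -log(Ka₂) = -log(5.34e-08) = 7.27.

pK_{a2} = 7.27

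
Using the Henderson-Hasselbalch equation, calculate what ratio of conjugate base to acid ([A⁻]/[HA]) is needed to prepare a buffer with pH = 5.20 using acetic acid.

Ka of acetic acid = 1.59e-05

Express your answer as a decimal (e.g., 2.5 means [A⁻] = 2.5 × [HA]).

pKa = -log(1.59e-05) = 4.7986. pH = pKa + log([A⁻]/[HA]), so log([A⁻]/[HA]) = pH − pKa = 5.20 − 4.7986 = 0.4014. [A⁻]/[HA] = 10^(0.4014) = 2.52

[A⁻]/[HA] = 2.52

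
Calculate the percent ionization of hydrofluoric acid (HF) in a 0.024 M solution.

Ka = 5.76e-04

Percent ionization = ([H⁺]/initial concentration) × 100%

Using Ka equilibrium: x² + Ka×x - Ka×C = 0. Solving: [H⁺] = 3.4412e-03. Percent = (3.4412e-03/0.024) × 100

Percent ionization = 14.3%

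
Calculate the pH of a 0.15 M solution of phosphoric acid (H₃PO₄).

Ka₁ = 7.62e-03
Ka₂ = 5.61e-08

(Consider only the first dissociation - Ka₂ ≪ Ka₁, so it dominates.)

First dissociation dominates. From Ka₁ = [H⁺][HA⁻]/[H₂A], x² + Ka₁·x − Ka₁·C = 0 with C = 0.15 M and Ka₁ = 7.62e-03. Solving: [H⁺] = (−Ka₁ + √(Ka₁² + 4·Ka₁·C)) / 2 = 3.0212e-02 M. pH = -log(3.0212e-02) = 1.52.

pH = 1.52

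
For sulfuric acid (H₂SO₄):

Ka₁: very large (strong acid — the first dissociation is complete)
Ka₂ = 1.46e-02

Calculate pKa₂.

pKa₂ = -log(Ka₂) = -log(1.46e-02) = 1.84.

pK_{a2} = 1.84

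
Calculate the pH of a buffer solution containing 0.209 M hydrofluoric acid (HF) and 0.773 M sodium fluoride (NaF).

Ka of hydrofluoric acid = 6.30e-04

pKa = -log(6.30e-04) = 3.20. pH = pKa + log([A⁻]/[HA]) = 3.20 + log(0.773/0.209)

pH = 3.77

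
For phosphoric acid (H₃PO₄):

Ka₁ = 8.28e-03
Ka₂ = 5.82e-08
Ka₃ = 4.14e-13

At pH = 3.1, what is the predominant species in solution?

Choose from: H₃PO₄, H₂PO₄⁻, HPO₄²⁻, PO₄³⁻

pKa₁ = 2.08, pKa₂ = 7.24, pKa₃ = 12.38. For a polyprotic acid the predominant species crosses at each pKa: below pKa_n the protonated form dominates, above it the deprotonated form does. At pH = 3.1, the predominant species is H₂PO₄⁻.

H₂PO₄⁻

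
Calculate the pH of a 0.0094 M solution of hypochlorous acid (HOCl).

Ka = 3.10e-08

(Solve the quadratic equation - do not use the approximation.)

x² + Ka×x - Ka×C = 0. Using quadratic formula: [H⁺] = 1.7055e-05

pH = 4.77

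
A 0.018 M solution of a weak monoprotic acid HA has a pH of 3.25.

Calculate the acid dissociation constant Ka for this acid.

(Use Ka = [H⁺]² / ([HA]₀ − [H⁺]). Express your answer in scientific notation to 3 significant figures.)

[H⁺] = 10^(−pH) = 10^(−3.25) = 5.623e-04 M. For HA ⇌ H⁺ + A⁻, Ka = [H⁺][A⁻]/[HA] = [H⁺]² / ([HA]₀ − [H⁺]) = (5.623e-04)² / (0.018 − 5.623e-04) = 1.81e-05.

K_a = 1.81e-05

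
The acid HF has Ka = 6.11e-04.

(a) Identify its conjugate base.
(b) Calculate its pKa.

(a) The conjugate base is formed by removing one H⁺ from HF, giving F⁻. (b) pKa = -log(Ka) = -log(6.11e-04) = 3.21.

Conjugate base: F⁻; pK_a = 3.21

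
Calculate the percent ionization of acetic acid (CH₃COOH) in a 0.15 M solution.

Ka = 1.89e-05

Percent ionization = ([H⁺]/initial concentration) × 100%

Using Ka equilibrium: x² + Ka×x - Ka×C = 0. Solving: [H⁺] = 1.6743e-03. Percent = (1.6743e-03/0.15) × 100

Percent ionization = 1.12%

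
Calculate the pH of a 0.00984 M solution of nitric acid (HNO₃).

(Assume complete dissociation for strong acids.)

[H⁺] = 0.00984 M for strong acid. pH = -log[H⁺] = -log(0.00984)

pH = 2.01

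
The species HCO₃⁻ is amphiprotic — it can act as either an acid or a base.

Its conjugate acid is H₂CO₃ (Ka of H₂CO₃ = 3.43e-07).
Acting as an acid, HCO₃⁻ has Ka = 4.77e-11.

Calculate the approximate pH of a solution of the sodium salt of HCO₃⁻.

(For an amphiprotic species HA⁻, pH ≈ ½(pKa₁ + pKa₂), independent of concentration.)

pKa₁ = -log(3.43e-07) = 6.46; pKa₂ = -log(4.77e-11) = 10.32. For an amphiprotic species, pH ≈ ½(pKa₁ + pKa₂) = ½(6.46 + 10.32) = 8.39.

pH = 8.39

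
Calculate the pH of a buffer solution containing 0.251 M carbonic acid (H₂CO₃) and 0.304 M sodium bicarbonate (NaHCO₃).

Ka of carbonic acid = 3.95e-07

pKa = -log(3.95e-07) = 6.40. pH = pKa + log([A⁻]/[HA]) = 6.40 + log(0.304/0.251)

pH = 6.49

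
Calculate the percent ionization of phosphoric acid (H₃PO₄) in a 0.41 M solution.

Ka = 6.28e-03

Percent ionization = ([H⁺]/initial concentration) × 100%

Using Ka equilibrium: x² + Ka×x - Ka×C = 0. Solving: [H⁺] = 4.7700e-02. Percent = (4.7700e-02/0.41) × 100

Percent ionization = 11.6%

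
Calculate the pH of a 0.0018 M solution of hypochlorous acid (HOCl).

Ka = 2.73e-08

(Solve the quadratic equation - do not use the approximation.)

x² + Ka×x - Ka×C = 0. Using quadratic formula: [H⁺] = 6.9964e-06

pH = 5.16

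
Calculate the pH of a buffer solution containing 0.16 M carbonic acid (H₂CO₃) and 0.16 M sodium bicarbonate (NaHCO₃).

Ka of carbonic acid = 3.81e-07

pKa = -log(3.81e-07) = 6.42. pH = pKa + log([A⁻]/[HA]) = 6.42 + log(0.16/0.16)

pH = 6.42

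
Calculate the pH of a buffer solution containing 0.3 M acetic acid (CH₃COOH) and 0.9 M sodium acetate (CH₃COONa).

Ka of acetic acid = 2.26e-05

pKa = -log(2.26e-05) = 4.65. pH = pKa + log([A⁻]/[HA]) = 4.65 + log(0.9/0.3)

pH = 5.12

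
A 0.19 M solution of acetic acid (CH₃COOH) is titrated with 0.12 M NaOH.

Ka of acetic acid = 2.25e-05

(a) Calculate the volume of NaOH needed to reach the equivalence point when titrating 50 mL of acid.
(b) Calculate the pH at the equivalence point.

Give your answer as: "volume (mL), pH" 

moles acid = 0.19 × 50/1000 = 0.0095 mol; V_base = moles/0.12 × 1000 = 79.2 mL. At equivalence only the conjugate base is present: [A⁻] = 0.0095/0.129 = 7.3548e-02 M. Kb = Kw/Ka = 4.44e-10; [OH⁻] = √(Kb × [A⁻]) = 5.7174e-06; pOH = 5.24; pH = 14 - pOH = 8.76.

V = 79.2 mL, pH = 8.76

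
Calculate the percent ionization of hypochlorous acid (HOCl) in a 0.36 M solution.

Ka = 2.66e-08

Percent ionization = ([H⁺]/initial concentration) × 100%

Using Ka equilibrium: x² + Ka×x - Ka×C = 0. Solving: [H⁺] = 9.7844e-05. Percent = (9.7844e-05/0.36) × 100

Percent ionization = 0.0272%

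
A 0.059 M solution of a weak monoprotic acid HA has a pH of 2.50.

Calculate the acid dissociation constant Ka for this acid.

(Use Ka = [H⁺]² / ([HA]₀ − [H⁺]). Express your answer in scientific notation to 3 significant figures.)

[H⁺] = 10^(−pH) = 10^(−2.50) = 3.162e-03 M. For HA ⇌ H⁺ + A⁻, Ka = [H⁺][A⁻]/[HA] = [H⁺]² / ([HA]₀ − [H⁺]) = (3.162e-03)² / (0.059 − 3.162e-03) = 1.79e-04.

K_a = 1.79e-04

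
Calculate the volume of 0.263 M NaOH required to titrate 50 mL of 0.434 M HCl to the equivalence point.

At equivalence: moles acid = moles base. moles HCl = 0.434 × 50/1000 = 0.0217 mol. V_base = moles / 0.263 × 1000 = 82.5 mL.

V_{base} = 82.5 mL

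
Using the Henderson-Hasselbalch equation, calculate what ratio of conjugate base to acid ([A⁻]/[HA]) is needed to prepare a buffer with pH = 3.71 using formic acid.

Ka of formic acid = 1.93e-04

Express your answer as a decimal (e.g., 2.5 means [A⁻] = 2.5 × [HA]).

pKa = -log(1.93e-04) = 3.7144. pH = pKa + log([A⁻]/[HA]), so log([A⁻]/[HA]) = pH − pKa = 3.71 − 3.7144 = -0.0044. [A⁻]/[HA] = 10^(-0.0044) = 0.990

[A⁻]/[HA] = 0.990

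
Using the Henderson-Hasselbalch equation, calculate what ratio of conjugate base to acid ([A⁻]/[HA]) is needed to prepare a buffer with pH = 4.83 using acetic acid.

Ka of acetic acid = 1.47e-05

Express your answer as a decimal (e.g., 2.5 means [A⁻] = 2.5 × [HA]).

pKa = -log(1.47e-05) = 4.8327. pH = pKa + log([A⁻]/[HA]), so log([A⁻]/[HA]) = pH − pKa = 4.83 − 4.8327 = -0.0027. [A⁻]/[HA] = 10^(-0.0027) = 0.994

[A⁻]/[HA] = 0.994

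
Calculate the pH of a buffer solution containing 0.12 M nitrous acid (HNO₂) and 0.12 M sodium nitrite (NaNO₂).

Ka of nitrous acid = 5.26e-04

pKa = -log(5.26e-04) = 3.28. pH = pKa + log([A⁻]/[HA]) = 3.28 + log(0.12/0.12)

pH = 3.28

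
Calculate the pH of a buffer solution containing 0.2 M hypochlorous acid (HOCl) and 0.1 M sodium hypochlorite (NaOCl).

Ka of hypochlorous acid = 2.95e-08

pKa = -log(2.95e-08) = 7.53. pH = pKa + log([A⁻]/[HA]) = 7.53 + log(0.1/0.2)

pH = 7.23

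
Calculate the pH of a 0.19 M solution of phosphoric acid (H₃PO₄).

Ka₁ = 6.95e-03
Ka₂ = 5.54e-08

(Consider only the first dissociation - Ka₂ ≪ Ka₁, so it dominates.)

First dissociation dominates. From Ka₁ = [H⁺][HA⁻]/[H₂A], x² + Ka₁·x − Ka₁·C = 0 with C = 0.19 M and Ka₁ = 6.95e-03. Solving: [H⁺] = (−Ka₁ + √(Ka₁² + 4·Ka₁·C)) / 2 = 3.3029e-02 M. pH = -log(3.3029e-02) = 1.48.

pH = 1.48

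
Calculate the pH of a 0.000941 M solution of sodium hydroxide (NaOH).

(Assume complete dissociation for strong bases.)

[OH⁻] = 0.000941 M for strong base. pOH = -log[OH⁻] = 3.03, pH = 14 - pOH

pH = 10.97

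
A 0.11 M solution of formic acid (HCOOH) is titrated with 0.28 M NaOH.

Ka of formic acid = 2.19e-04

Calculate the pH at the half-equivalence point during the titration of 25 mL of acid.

At half-equivalence [HA] = [A⁻], so Henderson-Hasselbalch gives pH = pKa = -log(2.19e-04) = 3.66.

pH = pKa = 3.66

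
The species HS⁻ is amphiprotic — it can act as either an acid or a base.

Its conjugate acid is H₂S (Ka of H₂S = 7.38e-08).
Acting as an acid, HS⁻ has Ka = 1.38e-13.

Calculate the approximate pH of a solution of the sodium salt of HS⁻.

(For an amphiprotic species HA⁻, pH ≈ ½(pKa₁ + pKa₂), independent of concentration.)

pKa₁ = -log(7.38e-08) = 7.13; pKa₂ = -log(1.38e-13) = 12.86. For an amphiprotic species, pH ≈ ½(pKa₁ + pKa₂) = ½(7.13 + 12.86) = 10.00.

pH = 10.00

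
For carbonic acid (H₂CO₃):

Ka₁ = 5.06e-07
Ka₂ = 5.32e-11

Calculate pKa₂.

pKa₂ = -log(Ka₂) = -log(5.32e-11) = 10.27.

pK_{a2} = 10.27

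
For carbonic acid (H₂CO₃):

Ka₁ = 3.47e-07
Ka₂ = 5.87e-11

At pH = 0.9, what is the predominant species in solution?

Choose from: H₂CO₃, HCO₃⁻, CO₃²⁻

pKa₁ = 6.46, pKa₂ = 10.23. For a polyprotic acid the predominant species crosses at each pKa: below pKa_n the protonated form dominates, above it the deprotonated form does. At pH = 0.9, the predominant species is H₂CO₃.

H₂CO₃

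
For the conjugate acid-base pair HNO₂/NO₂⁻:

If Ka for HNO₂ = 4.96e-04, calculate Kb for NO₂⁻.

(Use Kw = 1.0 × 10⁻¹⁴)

For a conjugate pair Ka × Kb = Kw, so Kb = Kw/Ka = 1.0 × 10⁻¹⁴ / 4.96e-04 = 2.02e-11.

K_b = 2.02e-11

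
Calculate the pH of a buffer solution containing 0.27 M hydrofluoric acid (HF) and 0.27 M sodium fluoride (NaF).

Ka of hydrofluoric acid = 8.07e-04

pKa = -log(8.07e-04) = 3.09. pH = pKa + log([A⁻]/[HA]) = 3.09 + log(0.27/0.27)

pH = 3.09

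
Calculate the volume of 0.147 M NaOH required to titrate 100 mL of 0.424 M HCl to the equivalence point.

At equivalence: moles acid = moles base. moles HCl = 0.424 × 100/1000 = 0.0424 mol. V_base = moles / 0.147 × 1000 = 288.4 mL.

V_{base} = 288.4 mL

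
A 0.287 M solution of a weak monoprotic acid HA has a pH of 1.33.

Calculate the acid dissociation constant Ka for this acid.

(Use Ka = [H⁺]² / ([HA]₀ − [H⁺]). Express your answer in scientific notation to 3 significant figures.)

[H⁺] = 10^(−pH) = 10^(−1.33) = 4.677e-02 M. For HA ⇌ H⁺ + A⁻, Ka = [H⁺][A⁻]/[HA] = [H⁺]² / ([HA]₀ − [H⁺]) = (4.677e-02)² / (0.287 − 4.677e-02) = 9.11e-03.

K_a = 9.11e-03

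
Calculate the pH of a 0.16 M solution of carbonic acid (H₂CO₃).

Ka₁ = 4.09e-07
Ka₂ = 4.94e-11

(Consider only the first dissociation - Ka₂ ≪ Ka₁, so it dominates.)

First dissociation dominates. From Ka₁ = [H⁺][HA⁻]/[H₂A], x² + Ka₁·x − Ka₁·C = 0 with C = 0.16 M and Ka₁ = 4.09e-07. Solving: [H⁺] = (−Ka₁ + √(Ka₁² + 4·Ka₁·C)) / 2 = 2.5561e-04 M. pH = -log(2.5561e-04) = 3.59.

pH = 3.59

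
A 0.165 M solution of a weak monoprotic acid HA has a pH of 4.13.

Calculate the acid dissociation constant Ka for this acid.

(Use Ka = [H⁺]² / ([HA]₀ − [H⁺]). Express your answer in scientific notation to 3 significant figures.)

[H⁺] = 10^(−pH) = 10^(−4.13) = 7.413e-05 M. For HA ⇌ H⁺ + A⁻, Ka = [H⁺][A⁻]/[HA] = [H⁺]² / ([HA]₀ − [H⁺]) = (7.413e-05)² / (0.165 − 7.413e-05) = 3.33e-08.

K_a = 3.33e-08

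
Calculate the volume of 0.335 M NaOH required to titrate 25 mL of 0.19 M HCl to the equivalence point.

At equivalence: moles acid = moles base. moles HCl = 0.19 × 25/1000 = 0.00475 mol. V_base = moles / 0.335 × 1000 = 14.2 mL.

V_{base} = 14.2 mL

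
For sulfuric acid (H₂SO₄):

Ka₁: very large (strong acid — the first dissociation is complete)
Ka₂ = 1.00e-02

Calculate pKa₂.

pKa₂ = -log(Ka₂) = -log(1.00e-02) = 2.00.

pK_{a2} = 2.00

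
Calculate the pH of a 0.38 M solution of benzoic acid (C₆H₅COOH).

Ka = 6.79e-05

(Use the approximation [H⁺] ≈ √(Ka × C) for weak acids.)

[H⁺] = √(Ka × C) = √(6.79e-05 × 0.38) = 5.0796e-03. pH = -log(5.0796e-03)

pH = 2.29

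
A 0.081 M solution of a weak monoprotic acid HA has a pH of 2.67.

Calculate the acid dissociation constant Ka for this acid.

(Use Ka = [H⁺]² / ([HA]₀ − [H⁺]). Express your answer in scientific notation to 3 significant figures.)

[H⁺] = 10^(−pH) = 10^(−2.67) = 2.138e-03 M. For HA ⇌ H⁺ + A⁻, Ka = [H⁺][A⁻]/[HA] = [H⁺]² / ([HA]₀ − [H⁺]) = (2.138e-03)² / (0.081 − 2.138e-03) = 5.80e-05.

K_a = 5.80e-05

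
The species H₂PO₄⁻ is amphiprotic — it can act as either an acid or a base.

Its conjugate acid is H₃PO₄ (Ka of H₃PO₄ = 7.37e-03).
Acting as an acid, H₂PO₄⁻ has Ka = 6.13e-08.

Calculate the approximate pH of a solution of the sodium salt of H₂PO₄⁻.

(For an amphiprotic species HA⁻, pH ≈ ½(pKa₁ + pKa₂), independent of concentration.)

pKa₁ = -log(7.37e-03) = 2.13; pKa₂ = -log(6.13e-08) = 7.21. For an amphiprotic species, pH ≈ ½(pKa₁ + pKa₂) = ½(2.13 + 7.21) = 4.67.

pH = 4.67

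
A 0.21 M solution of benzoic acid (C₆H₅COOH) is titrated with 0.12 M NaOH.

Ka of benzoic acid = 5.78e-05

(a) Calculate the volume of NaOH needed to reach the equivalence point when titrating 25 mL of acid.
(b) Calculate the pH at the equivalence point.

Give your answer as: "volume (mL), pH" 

moles acid = 0.21 × 25/1000 = 0.00525 mol; V_base = moles/0.12 × 1000 = 43.8 mL. At equivalence only the conjugate base is present: [A⁻] = 0.00525/0.069 = 7.6364e-02 M. Kb = Kw/Ka = 1.73e-10; [OH⁻] = √(Kb × [A⁻]) = 3.6348e-06; pOH = 5.44; pH = 14 - pOH = 8.56.

V = 43.8 mL, pH = 8.56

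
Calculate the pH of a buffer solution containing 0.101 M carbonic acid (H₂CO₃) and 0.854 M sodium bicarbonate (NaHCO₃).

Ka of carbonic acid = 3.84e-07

pKa = -log(3.84e-07) = 6.42. pH = pKa + log([A⁻]/[HA]) = 6.42 + log(0.854/0.101)

pH = 7.34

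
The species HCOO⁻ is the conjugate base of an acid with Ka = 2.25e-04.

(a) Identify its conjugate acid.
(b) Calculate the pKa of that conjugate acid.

(a) The conjugate acid is formed by adding one H⁺ to HCOO⁻, giving HCOOH. (b) pKa = -log(Ka) = -log(2.25e-04) = 3.65.

Conjugate acid: HCOOH; pK_a = 3.65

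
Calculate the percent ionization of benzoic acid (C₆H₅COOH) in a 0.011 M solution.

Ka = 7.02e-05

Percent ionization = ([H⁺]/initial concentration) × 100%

Using Ka equilibrium: x² + Ka×x - Ka×C = 0. Solving: [H⁺] = 8.4435e-04. Percent = (8.4435e-04/0.011) × 100

Percent ionization = 7.68%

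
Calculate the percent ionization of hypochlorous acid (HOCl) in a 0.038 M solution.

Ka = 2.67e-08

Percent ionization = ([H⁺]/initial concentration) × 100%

Using Ka equilibrium: x² + Ka×x - Ka×C = 0. Solving: [H⁺] = 3.1839e-05. Percent = (3.1839e-05/0.038) × 100

Percent ionization = 0.0838%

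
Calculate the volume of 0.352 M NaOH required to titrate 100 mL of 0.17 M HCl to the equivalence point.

At equivalence: moles acid = moles base. moles HCl = 0.17 × 100/1000 = 0.017 mol. V_base = moles / 0.352 × 1000 = 48.3 mL.

V_{base} = 48.3 mL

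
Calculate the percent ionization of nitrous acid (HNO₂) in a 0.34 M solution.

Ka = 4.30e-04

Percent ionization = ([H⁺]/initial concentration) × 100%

Using Ka equilibrium: x² + Ka×x - Ka×C = 0. Solving: [H⁺] = 1.1878e-02. Percent = (1.1878e-02/0.34) × 100

Percent ionization = 3.49%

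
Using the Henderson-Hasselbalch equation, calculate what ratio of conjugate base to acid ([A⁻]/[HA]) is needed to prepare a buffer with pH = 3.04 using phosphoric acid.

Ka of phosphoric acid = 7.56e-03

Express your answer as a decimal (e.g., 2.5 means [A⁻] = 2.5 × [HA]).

pKa = -log(7.56e-03) = 2.1215. pH = pKa + log([A⁻]/[HA]), so log([A⁻]/[HA]) = pH − pKa = 3.04 − 2.1215 = 0.9185. [A⁻]/[HA] = 10^(0.9185) = 8.29

[A⁻]/[HA] = 8.29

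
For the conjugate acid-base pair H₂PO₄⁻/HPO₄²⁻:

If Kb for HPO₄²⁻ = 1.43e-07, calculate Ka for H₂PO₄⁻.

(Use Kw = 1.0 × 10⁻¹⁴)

For a conjugate pair Ka × Kb = Kw, so Ka = Kw/Kb = 1.0 × 10⁻¹⁴ / 1.43e-07 = 6.99e-08.

K_a = 6.99e-08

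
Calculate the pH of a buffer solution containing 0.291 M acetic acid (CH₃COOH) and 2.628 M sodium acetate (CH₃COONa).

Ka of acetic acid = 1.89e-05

pKa = -log(1.89e-05) = 4.72. pH = pKa + log([A⁻]/[HA]) = 4.72 + log(2.628/0.291)

pH = 5.68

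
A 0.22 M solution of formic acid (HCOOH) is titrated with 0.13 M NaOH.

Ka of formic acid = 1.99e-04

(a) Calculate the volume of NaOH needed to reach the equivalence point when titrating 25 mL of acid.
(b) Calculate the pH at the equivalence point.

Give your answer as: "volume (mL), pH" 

moles acid = 0.22 × 25/1000 = 0.0055 mol; V_base = moles/0.13 × 1000 = 42.3 mL. At equivalence only the conjugate base is present: [A⁻] = 0.0055/0.067 = 8.1714e-02 M. Kb = Kw/Ka = 5.03e-11; [OH⁻] = √(Kb × [A⁻]) = 2.0264e-06; pOH = 5.69; pH = 14 - pOH = 8.31.

V = 42.3 mL, pH = 8.31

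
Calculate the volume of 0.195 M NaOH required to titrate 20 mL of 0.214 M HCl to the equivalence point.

At equivalence: moles acid = moles base. moles HCl = 0.214 × 20/1000 = 0.00428 mol. V_base = moles / 0.195 × 1000 = 21.9 mL.

V_{base} = 21.9 mL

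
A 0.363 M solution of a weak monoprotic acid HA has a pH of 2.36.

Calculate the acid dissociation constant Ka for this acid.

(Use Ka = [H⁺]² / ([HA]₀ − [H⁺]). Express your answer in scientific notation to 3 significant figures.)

[H⁺] = 10^(−pH) = 10^(−2.36) = 4.365e-03 M. For HA ⇌ H⁺ + A⁻, Ka = [H⁺][A⁻]/[HA] = [H⁺]² / ([HA]₀ − [H⁺]) = (4.365e-03)² / (0.363 − 4.365e-03) = 5.31e-05.

K_a = 5.31e-05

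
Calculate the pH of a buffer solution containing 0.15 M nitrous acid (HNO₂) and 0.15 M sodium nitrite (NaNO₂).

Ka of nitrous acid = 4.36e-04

pKa = -log(4.36e-04) = 3.36. pH = pKa + log([A⁻]/[HA]) = 3.36 + log(0.15/0.15)

pH = 3.36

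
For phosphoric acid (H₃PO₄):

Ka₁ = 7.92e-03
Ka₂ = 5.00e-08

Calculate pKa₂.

pKa₂ = -log(Ka₂) = -log(5.00e-08) = 7.30.

pK_{a2} = 7.30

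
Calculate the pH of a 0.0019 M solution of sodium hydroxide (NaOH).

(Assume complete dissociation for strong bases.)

[OH⁻] = 0.0019 M for strong base. pOH = -log[OH⁻] = 2.72, pH = 14 - pOH

pH = 11.28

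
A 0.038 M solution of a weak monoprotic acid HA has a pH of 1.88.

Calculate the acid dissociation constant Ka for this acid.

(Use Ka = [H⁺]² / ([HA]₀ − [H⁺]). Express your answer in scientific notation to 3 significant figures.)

[H⁺] = 10^(−pH) = 10^(−1.88) = 1.318e-02 M. For HA ⇌ H⁺ + A⁻, Ka = [H⁺][A⁻]/[HA] = [H⁺]² / ([HA]₀ − [H⁺]) = (1.318e-02)² / (0.038 − 1.318e-02) = 7.00e-03.

K_a = 7.00e-03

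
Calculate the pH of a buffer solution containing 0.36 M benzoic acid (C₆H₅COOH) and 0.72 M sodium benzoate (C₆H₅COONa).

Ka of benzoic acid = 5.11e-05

pKa = -log(5.11e-05) = 4.29. pH = pKa + log([A⁻]/[HA]) = 4.29 + log(0.72/0.36)

pH = 4.59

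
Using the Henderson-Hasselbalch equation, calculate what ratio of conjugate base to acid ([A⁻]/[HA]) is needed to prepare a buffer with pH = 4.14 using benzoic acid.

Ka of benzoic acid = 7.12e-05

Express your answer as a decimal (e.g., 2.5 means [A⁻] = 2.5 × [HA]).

pKa = -log(7.12e-05) = 4.1475. pH = pKa + log([A⁻]/[HA]), so log([A⁻]/[HA]) = pH − pKa = 4.14 − 4.1475 = -0.0075. [A⁻]/[HA] = 10^(-0.0075) = 0.983

[A⁻]/[HA] = 0.983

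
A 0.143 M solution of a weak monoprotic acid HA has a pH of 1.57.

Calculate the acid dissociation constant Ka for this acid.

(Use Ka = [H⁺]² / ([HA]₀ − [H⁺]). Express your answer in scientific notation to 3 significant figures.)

[H⁺] = 10^(−pH) = 10^(−1.57) = 2.692e-02 M. For HA ⇌ H⁺ + A⁻, Ka = [H⁺][A⁻]/[HA] = [H⁺]² / ([HA]₀ − [H⁺]) = (2.692e-02)² / (0.143 − 2.692e-02) = 6.24e-03.

K_a = 6.24e-03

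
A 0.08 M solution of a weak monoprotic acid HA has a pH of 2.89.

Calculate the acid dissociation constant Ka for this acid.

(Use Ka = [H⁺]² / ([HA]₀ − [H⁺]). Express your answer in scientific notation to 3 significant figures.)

[H⁺] = 10^(−pH) = 10^(−2.89) = 1.288e-03 M. For HA ⇌ H⁺ + A⁻, Ka = [H⁺][A⁻]/[HA] = [H⁺]² / ([HA]₀ − [H⁺]) = (1.288e-03)² / (0.08 − 1.288e-03) = 2.11e-05.

K_a = 2.11e-05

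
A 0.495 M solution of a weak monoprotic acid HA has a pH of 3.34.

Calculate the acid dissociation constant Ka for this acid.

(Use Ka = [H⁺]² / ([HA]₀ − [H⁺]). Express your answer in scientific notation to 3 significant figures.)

[H⁺] = 10^(−pH) = 10^(−3.34) = 4.571e-04 M. For HA ⇌ H⁺ + A⁻, Ka = [H⁺][A⁻]/[HA] = [H⁺]² / ([HA]₀ − [H⁺]) = (4.571e-04)² / (0.495 − 4.571e-04) = 4.22e-07.

K_a = 4.22e-07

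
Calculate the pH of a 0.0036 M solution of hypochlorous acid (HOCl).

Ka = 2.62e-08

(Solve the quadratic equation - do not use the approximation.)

x² + Ka×x - Ka×C = 0. Using quadratic formula: [H⁺] = 9.6988e-06

pH = 5.01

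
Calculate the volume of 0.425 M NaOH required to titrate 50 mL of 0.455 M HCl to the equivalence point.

At equivalence: moles acid = moles base. moles HCl = 0.455 × 50/1000 = 0.02275 mol. V_base = moles / 0.425 × 1000 = 53.5 mL.

V_{base} = 53.5 mL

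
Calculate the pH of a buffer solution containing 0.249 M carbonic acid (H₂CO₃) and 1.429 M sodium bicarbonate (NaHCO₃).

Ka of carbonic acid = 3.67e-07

pKa = -log(3.67e-07) = 6.44. pH = pKa + log([A⁻]/[HA]) = 6.44 + log(1.429/0.249)

pH = 7.19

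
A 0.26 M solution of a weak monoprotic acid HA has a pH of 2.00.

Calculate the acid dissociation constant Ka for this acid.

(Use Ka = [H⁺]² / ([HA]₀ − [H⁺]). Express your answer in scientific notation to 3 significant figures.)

[H⁺] = 10^(−pH) = 10^(−2.00) = 1.000e-02 M. For HA ⇌ H⁺ + A⁻, Ka = [H⁺][A⁻]/[HA] = [H⁺]² / ([HA]₀ − [H⁺]) = (1.000e-02)² / (0.26 − 1.000e-02) = 4.00e-04.

K_a = 4.00e-04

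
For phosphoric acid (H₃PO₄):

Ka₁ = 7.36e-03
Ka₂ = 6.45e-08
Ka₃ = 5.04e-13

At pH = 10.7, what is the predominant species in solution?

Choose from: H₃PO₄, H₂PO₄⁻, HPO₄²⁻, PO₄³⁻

pKa₁ = 2.13, pKa₂ = 7.19, pKa₃ = 12.30. For a polyprotic acid the predominant species crosses at each pKa: below pKa_n the protonated form dominates, above it the deprotonated form does. At pH = 10.7, the predominant species is HPO₄²⁻.

HPO₄²⁻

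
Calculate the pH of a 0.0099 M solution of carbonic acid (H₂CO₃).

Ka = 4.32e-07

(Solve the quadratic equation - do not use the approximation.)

x² + Ka×x - Ka×C = 0. Using quadratic formula: [H⁺] = 6.5182e-05

pH = 4.19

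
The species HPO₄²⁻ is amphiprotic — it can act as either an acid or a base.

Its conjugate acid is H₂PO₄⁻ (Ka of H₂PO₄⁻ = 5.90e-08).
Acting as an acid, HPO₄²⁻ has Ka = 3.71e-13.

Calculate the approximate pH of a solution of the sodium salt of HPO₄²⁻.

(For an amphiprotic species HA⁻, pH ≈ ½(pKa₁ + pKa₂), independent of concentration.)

pKa₁ = -log(5.90e-08) = 7.23; pKa₂ = -log(3.71e-13) = 12.43. For an amphiprotic species, pH ≈ ½(pKa₁ + pKa₂) = ½(7.23 + 12.43) = 9.83.

pH = 9.83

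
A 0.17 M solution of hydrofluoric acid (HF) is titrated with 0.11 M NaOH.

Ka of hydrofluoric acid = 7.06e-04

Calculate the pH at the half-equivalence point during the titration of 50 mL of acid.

At half-equivalence [HA] = [A⁻], so Henderson-Hasselbalch gives pH = pKa = -log(7.06e-04) = 3.15.

pH = pKa = 3.15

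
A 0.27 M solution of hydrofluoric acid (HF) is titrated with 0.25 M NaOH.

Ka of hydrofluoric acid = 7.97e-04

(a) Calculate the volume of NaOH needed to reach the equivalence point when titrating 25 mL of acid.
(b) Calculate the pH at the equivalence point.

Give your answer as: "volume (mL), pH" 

moles acid = 0.27 × 25/1000 = 0.00675 mol; V_base = moles/0.25 × 1000 = 27.0 mL. At equivalence only the conjugate base is present: [A⁻] = 0.00675/0.052 = 1.2981e-01 M. Kb = Kw/Ka = 1.25e-11; [OH⁻] = √(Kb × [A⁻]) = 1.2762e-06; pOH = 5.89; pH = 14 - pOH = 8.11.

V = 27.0 mL, pH = 8.11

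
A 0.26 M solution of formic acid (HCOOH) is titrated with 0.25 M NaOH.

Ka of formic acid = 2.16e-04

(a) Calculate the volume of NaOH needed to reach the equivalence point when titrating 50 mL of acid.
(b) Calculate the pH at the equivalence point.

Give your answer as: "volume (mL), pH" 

moles acid = 0.26 × 50/1000 = 0.013 mol; V_base = moles/0.25 × 1000 = 52.0 mL. At equivalence only the conjugate base is present: [A⁻] = 0.013/0.102 = 1.2745e-01 M. Kb = Kw/Ka = 4.63e-11; [OH⁻] = √(Kb × [A⁻]) = 2.4291e-06; pOH = 5.61; pH = 14 - pOH = 8.39.

V = 52.0 mL, pH = 8.39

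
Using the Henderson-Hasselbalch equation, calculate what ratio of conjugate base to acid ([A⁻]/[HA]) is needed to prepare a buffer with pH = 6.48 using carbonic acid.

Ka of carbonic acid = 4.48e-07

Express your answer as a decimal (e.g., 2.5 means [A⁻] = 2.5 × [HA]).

pKa = -log(4.48e-07) = 6.3487. pH = pKa + log([A⁻]/[HA]), so log([A⁻]/[HA]) = pH − pKa = 6.48 − 6.3487 = 0.1313. [A⁻]/[HA] = 10^(0.1313) = 1.35

[A⁻]/[HA] = 1.35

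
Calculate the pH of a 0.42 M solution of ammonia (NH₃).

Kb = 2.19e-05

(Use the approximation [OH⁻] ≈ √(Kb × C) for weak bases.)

[OH⁻] = √(Kb × C) = √(2.19e-05 × 0.42) = 3.0328e-03. pOH = 2.52, pH = 14 - pOH

pH = 11.48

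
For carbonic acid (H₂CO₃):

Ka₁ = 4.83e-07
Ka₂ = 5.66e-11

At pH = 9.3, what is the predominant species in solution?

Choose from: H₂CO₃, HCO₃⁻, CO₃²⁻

pKa₁ = 6.32, pKa₂ = 10.25. For a polyprotic acid the predominant species crosses at each pKa: below pKa_n the protonated form dominates, above it the deprotonated form does. At pH = 9.3, the predominant species is HCO₃⁻.

HCO₃⁻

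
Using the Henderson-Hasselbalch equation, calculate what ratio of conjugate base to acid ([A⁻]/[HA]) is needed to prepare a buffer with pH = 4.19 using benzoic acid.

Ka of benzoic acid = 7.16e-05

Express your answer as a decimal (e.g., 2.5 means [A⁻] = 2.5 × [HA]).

pKa = -log(7.16e-05) = 4.1451. pH = pKa + log([A⁻]/[HA]), so log([A⁻]/[HA]) = pH − pKa = 4.19 − 4.1451 = 0.0449. [A⁻]/[HA] = 10^(0.0449) = 1.11

[A⁻]/[HA] = 1.11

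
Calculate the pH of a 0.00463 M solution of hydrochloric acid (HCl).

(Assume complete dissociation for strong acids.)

[H⁺] = 0.00463 M for strong acid. pH = -log[H⁺] = -log(0.00463)

pH = 2.33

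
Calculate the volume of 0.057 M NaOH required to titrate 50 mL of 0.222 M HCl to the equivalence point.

At equivalence: moles acid = moles base. moles HCl = 0.222 × 50/1000 = 0.0111 mol. V_base = moles / 0.057 × 1000 = 194.7 mL.

V_{base} = 194.7 mL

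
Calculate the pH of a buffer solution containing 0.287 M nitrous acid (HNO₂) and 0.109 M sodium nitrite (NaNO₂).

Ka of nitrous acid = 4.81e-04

pKa = -log(4.81e-04) = 3.32. pH = pKa + log([A⁻]/[HA]) = 3.32 + log(0.109/0.287)

pH = 2.90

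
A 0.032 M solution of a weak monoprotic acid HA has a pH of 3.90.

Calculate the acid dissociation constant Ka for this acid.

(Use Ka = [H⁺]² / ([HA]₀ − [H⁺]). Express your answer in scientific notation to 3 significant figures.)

[H⁺] = 10^(−pH) = 10^(−3.90) = 1.259e-04 M. For HA ⇌ H⁺ + A⁻, Ka = [H⁺][A⁻]/[HA] = [H⁺]² / ([HA]₀ − [H⁺]) = (1.259e-04)² / (0.032 − 1.259e-04) = 4.97e-07.

K_a = 4.97e-07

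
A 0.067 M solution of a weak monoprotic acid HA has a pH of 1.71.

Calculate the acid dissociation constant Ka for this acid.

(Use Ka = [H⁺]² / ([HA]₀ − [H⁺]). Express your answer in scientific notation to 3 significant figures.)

[H⁺] = 10^(−pH) = 10^(−1.71) = 1.950e-02 M. For HA ⇌ H⁺ + A⁻, Ka = [H⁺][A⁻]/[HA] = [H⁺]² / ([HA]₀ − [H⁺]) = (1.950e-02)² / (0.067 − 1.950e-02) = 8.00e-03.

K_a = 8.00e-03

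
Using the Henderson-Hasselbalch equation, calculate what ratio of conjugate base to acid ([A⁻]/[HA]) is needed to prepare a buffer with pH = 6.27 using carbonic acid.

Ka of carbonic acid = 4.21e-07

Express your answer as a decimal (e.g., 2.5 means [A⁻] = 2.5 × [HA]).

pKa = -log(4.21e-07) = 6.3757. pH = pKa + log([A⁻]/[HA]), so log([A⁻]/[HA]) = pH − pKa = 6.27 − 6.3757 = -0.1057. [A⁻]/[HA] = 10^(-0.1057) = 0.784

[A⁻]/[HA] = 0.784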